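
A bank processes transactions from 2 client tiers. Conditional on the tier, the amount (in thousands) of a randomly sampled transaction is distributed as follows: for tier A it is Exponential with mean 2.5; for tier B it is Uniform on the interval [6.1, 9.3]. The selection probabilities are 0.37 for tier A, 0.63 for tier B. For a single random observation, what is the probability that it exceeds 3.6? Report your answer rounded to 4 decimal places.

Conditional on each tier, P(X > 3.6): A: 0.236928; B: 1.
By total probability, P(X > 3.6) = 0.37·0.236928 + 0.63·1 = 0.717663.

0.7177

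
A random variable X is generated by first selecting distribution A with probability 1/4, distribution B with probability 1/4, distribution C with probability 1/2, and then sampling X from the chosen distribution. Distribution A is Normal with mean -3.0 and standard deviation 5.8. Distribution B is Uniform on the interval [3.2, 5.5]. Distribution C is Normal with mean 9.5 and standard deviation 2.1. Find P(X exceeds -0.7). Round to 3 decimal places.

Conditional on each component, P(X > -0.7): A: 0.345849; B: 1; C: 0.999999.
By total probability, P(X > -0.7) = 0.25·0.345849 + 0.25·1 + 0.5·0.999999 = 0.836462.

0.836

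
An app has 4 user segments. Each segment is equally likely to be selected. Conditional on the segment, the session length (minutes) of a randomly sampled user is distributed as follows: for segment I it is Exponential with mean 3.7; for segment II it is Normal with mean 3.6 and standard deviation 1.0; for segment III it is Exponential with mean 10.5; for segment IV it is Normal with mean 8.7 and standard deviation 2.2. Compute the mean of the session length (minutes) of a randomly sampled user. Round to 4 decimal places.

6.6250

Component means — I: 3.7; II: 3.6; III: 10.5; IV: 8.7.
E[X] = 0.25·3.7 + 0.25·3.6 + 0.25·10.5 + 0.25·8.7 = 6.625.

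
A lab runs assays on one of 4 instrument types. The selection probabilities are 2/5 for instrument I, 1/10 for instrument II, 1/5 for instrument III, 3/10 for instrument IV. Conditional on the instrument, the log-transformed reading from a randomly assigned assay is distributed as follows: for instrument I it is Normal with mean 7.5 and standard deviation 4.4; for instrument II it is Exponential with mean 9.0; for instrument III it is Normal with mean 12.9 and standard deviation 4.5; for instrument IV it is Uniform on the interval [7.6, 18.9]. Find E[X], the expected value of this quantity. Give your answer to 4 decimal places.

10.4550

Component means — I: 7.5; II: 9; III: 12.9; IV: 13.25.
E[X] = 0.4·7.5 + 0.1·9 + 0.2·12.9 + 0.3·13.25 = 10.455.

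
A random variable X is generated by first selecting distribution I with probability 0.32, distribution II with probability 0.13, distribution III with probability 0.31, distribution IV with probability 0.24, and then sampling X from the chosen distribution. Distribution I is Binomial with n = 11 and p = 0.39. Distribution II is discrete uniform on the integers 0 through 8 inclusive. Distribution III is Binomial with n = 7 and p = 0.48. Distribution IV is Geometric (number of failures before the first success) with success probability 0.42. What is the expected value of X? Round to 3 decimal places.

3.266

Component means — I: 4.29; II: 4; III: 3.36; IV: 1.38095.
E[X] = 0.32·4.29 + 0.13·4 + 0.31·3.36 + 0.24·1.38095 = 3.26583.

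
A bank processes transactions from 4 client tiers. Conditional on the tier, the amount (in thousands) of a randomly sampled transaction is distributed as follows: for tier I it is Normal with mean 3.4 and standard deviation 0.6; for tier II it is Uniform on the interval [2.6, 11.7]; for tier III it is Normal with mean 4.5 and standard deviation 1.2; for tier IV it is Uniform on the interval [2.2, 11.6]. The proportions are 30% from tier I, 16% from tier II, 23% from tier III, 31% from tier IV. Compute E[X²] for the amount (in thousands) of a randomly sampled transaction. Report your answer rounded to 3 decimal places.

For each component E[X²] = Var + (mean)², giving I: 11.92; II: 58.0233; III: 21.69; IV: 54.9733.
Overall E[X²] = 0.3·11.92 + 0.16·58.0233 + 0.23·21.69 + 0.31·54.9733 = 34.8902.

34.890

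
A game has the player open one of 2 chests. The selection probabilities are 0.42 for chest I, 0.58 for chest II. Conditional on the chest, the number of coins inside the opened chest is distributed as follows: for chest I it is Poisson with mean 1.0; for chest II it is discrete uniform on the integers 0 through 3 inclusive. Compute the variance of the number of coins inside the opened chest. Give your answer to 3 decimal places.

1.206

Per component, I: μ=1, E[X²]=2; II: μ=1.5, E[X²]=3.5.
E[X] = 0.42·1 + 0.58·1.5 = 1.29.
E[X²] = 0.42·2 + 0.58·3.5 = 2.87.
Var(X) = E[X²] − (E[X])² = 2.87 − 1.6641 = 1.2059.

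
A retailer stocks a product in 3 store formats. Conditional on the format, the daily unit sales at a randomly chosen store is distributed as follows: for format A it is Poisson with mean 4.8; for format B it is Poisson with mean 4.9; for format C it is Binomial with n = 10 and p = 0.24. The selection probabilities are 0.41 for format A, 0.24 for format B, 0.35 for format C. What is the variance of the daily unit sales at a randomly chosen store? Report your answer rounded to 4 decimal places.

Per component, A: μ=4.8, E[X²]=27.84; B: μ=4.9, E[X²]=28.91; C: μ=2.4, E[X²]=7.584.
E[X] = 0.41·4.8 + 0.24·4.9 + 0.35·2.4 = 3.984.
E[X²] = 0.41·27.84 + 0.24·28.91 + 0.35·7.584 = 21.0072.
Var(X) = E[X²] − (E[X])² = 21.0072 − 15.8723 = 5.13494.

5.1349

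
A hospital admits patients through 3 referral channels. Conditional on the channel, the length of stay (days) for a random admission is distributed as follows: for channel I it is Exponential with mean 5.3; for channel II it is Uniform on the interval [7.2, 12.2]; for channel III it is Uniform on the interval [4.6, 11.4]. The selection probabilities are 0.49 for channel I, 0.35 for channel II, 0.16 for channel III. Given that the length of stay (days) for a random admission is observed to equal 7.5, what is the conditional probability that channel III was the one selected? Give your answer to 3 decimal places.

Likelihoods f(7.5 | ·): I: 0.0458307; II: 0.2; III: 0.147059.
Posterior ∝ prior × likelihood. Numerator for III: 0.16·0.147059 = 0.0235294.
Normalizing constant: 0.49·0.0458307 + 0.35·0.2 + 0.16·0.147059 = 0.115986.
P(III | observation) = 0.0235294 / 0.115986 = 0.202863.

0.203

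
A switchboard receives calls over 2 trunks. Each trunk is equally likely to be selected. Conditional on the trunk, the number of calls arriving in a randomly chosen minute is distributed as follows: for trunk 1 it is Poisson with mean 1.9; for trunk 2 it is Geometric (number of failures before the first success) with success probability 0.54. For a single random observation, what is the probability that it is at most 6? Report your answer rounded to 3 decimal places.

0.996

Conditional on each trunk, P(X ≤ 6): 1: 0.996554; 2: 0.995642.
By total probability, P(X ≤ 6) = 0.5·0.996554 + 0.5·0.995642 = 0.996098.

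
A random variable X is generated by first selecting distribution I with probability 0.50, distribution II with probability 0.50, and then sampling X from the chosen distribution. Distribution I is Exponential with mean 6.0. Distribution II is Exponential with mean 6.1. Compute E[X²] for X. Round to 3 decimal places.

73.210

For each component E[X²] = Var + (mean)², giving I: 72; II: 74.42.
Overall E[X²] = 0.5·72 + 0.5·74.42 = 73.21.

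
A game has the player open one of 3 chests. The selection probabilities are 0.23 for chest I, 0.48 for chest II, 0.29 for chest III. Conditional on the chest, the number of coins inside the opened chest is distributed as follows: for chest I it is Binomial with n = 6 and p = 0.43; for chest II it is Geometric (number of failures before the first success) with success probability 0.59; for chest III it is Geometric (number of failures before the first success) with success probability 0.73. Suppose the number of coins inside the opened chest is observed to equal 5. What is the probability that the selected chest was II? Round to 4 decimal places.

0.2166

Likelihoods P(X=5 | ·): I: 0.0502769; II: 0.00683552; III: 0.00104747.
Posterior ∝ prior × likelihood. Numerator for II: 0.48·0.00683552 = 0.00328105.
Normalizing constant: 0.23·0.0502769 + 0.48·0.00683552 + 0.29·0.00104747 = 0.0151485.
P(II | observation) = 0.00328105 / 0.0151485 = 0.216592.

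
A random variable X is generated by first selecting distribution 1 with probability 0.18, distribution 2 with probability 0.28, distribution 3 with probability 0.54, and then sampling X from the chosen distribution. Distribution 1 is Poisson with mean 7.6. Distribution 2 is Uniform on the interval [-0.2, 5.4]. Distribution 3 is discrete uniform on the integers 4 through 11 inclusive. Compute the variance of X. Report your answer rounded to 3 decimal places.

Per component, 1: μ=7.6, E[X²]=65.36; 2: μ=2.6, E[X²]=9.37333; 3: μ=7.5, E[X²]=61.5.
E[X] = 0.18·7.6 + 0.28·2.6 + 0.54·7.5 = 6.146.
E[X²] = 0.18·65.36 + 0.28·9.37333 + 0.54·61.5 = 47.5993.
Var(X) = E[X²] − (E[X])² = 47.5993 − 37.7733 = 9.82602.

9.826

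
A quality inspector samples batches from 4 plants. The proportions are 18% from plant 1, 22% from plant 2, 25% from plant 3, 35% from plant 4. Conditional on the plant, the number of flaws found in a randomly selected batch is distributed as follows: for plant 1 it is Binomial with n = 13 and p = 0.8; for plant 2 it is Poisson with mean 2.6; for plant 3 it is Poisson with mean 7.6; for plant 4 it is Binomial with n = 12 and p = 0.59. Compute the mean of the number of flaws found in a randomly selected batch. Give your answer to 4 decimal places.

6.8220

Component means — 1: 10.4; 2: 2.6; 3: 7.6; 4: 7.08.
E[X] = 0.18·10.4 + 0.22·2.6 + 0.25·7.6 + 0.35·7.08 = 6.822.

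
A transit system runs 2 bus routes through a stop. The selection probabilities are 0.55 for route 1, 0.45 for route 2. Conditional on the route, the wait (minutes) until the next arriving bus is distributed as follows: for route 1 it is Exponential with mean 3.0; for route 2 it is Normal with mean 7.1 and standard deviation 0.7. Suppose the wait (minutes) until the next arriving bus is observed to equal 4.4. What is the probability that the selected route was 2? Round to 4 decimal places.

0.0036

Likelihoods f(4.4 | ·): 1: 0.0768977; 2: 0.000335114.
Posterior ∝ prior × likelihood. Numerator for 2: 0.45·0.000335114 = 0.000150801.
Normalizing constant: 0.55·0.0768977 + 0.45·0.000335114 = 0.0424446.
P(2 | observation) = 0.000150801 / 0.0424446 = 0.0035529.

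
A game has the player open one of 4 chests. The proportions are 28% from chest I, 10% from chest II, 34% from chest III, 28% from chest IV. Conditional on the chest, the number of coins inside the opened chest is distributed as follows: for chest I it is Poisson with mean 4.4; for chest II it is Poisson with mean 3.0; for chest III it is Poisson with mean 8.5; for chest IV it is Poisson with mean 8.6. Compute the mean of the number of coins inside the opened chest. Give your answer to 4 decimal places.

6.8300

Component means — I: 4.4; II: 3; III: 8.5; IV: 8.6.
E[X] = 0.28·4.4 + 0.1·3 + 0.34·8.5 + 0.28·8.6 = 6.83.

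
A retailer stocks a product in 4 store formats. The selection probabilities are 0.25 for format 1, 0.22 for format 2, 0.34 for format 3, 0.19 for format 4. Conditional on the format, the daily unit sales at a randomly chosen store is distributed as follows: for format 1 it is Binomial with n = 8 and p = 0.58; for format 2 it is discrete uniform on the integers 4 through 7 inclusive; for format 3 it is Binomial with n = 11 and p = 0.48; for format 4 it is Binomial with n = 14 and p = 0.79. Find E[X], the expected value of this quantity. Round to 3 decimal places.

Component means — 1: 4.64; 2: 5.5; 3: 5.28; 4: 11.06.
E[X] = 0.25·4.64 + 0.22·5.5 + 0.34·5.28 + 0.19·11.06 = 6.2666.

6.267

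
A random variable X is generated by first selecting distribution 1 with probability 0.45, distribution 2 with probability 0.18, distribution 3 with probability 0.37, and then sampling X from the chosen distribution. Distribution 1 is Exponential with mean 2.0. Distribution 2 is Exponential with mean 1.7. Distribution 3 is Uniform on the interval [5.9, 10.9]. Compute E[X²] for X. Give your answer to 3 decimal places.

31.518

For each component E[X²] = Var + (mean)², giving 1: 8; 2: 5.78; 3: 72.6433.
Overall E[X²] = 0.45·8 + 0.18·5.78 + 0.37·72.6433 = 31.5184.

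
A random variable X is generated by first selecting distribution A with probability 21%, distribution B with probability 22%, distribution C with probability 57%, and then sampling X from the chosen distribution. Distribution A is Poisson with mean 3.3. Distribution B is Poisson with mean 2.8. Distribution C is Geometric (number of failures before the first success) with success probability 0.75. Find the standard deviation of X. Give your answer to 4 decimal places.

1.8413

Per component, A: μ=3.3, E[X²]=14.19; B: μ=2.8, E[X²]=10.64; C: μ=0.333333, E[X²]=0.555556.
E[X] = 0.21·3.3 + 0.22·2.8 + 0.57·0.333333 = 1.499.
E[X²] = 0.21·14.19 + 0.22·10.64 + 0.57·0.555556 = 5.63737.
Var(X) = E[X²] − (E[X])² = 5.63737 − 2.247 = 3.39037.
SD(X) = √3.39037 = 1.84129.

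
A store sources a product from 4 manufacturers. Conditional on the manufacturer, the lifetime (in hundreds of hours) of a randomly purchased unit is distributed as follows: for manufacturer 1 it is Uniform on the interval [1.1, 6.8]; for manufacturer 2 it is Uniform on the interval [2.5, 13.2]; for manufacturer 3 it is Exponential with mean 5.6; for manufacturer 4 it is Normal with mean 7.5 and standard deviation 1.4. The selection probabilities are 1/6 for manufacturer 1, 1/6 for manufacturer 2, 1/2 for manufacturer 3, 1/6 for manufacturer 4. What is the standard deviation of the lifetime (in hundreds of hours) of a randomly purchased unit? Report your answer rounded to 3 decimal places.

Per component, 1: μ=3.95, E[X²]=18.31; 2: μ=7.85, E[X²]=71.1633; 3: μ=5.6, E[X²]=62.72; 4: μ=7.5, E[X²]=58.21.
E[X] = 0.166667·3.95 + 0.166667·7.85 + 0.5·5.6 + 0.166667·7.5 = 6.01667.
E[X²] = 0.166667·18.31 + 0.166667·71.1633 + 0.5·62.72 + 0.166667·58.21 = 55.9739.
Var(X) = E[X²] − (E[X])² = 55.9739 − 36.2003 = 19.7736.
SD(X) = √19.7736 = 4.44675.

4.447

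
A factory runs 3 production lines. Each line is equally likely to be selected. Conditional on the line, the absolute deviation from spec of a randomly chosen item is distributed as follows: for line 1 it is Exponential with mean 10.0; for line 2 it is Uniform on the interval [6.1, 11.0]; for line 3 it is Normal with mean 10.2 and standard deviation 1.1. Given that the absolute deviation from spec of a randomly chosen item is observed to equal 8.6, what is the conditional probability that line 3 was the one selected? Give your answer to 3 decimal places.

Likelihoods f(8.6 | ·): 1: 0.0423162; 2: 0.204082; 3: 0.125921.
Posterior ∝ prior × likelihood. Numerator for 3: 0.333333·0.125921 = 0.0419737.
Normalizing constant: 0.333333·0.0423162 + 0.333333·0.204082 + 0.333333·0.125921 = 0.124106.
P(3 | observation) = 0.0419737 / 0.124106 = 0.338208.

0.338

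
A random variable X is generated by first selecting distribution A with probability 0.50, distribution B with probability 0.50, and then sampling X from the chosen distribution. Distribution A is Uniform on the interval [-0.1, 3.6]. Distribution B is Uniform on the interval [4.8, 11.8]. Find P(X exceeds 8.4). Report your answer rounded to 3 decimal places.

0.243

Conditional on each component, P(X > 8.4): A: 0; B: 0.485714.
By total probability, P(X > 8.4) = 0.5·0 + 0.5·0.485714 = 0.242857.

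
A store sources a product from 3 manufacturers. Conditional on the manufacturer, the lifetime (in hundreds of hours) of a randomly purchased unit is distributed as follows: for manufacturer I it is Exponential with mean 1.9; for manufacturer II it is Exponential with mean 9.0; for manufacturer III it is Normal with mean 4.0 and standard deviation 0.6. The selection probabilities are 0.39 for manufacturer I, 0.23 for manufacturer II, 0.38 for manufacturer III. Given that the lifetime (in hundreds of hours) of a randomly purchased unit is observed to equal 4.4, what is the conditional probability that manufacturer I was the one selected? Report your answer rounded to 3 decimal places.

Likelihoods f(4.4 | ·): I: 0.0519412; II: 0.0681453; III: 0.532413.
Posterior ∝ prior × likelihood. Numerator for I: 0.39·0.0519412 = 0.0202571.
Normalizing constant: 0.39·0.0519412 + 0.23·0.0681453 + 0.38·0.532413 = 0.238248.
P(I | observation) = 0.0202571 / 0.238248 = 0.0850253.

0.085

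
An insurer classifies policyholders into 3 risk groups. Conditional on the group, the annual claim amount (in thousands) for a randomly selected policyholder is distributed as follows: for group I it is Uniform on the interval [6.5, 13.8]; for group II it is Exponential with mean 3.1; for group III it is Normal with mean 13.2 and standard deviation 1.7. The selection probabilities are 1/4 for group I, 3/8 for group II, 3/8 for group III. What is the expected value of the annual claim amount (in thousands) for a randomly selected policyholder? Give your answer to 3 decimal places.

Component means — I: 10.15; II: 3.1; III: 13.2.
E[X] = 0.25·10.15 + 0.375·3.1 + 0.375·13.2 = 8.65.

8.650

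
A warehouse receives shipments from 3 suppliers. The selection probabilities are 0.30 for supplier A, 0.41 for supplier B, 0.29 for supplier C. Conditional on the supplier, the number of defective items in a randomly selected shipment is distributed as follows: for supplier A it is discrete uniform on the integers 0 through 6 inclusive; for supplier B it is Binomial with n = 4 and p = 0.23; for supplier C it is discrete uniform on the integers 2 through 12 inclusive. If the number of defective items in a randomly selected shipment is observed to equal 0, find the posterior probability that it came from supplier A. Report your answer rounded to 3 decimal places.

Likelihoods P(X=0 | ·): A: 0.142857; B: 0.35153; C: 0.
Posterior ∝ prior × likelihood. Numerator for A: 0.3·0.142857 = 0.0428571.
Normalizing constant: 0.3·0.142857 + 0.41·0.35153 + 0.29·0 = 0.186985.
P(A | observation) = 0.0428571 / 0.186985 = 0.229201.

0.229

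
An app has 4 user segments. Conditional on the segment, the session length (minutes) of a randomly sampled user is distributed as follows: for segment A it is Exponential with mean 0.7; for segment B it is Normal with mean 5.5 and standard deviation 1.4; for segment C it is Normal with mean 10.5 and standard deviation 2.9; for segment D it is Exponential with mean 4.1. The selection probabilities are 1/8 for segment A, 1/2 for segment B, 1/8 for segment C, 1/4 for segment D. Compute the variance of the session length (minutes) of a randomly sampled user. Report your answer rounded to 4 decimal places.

12.6844

Per component, A: μ=0.7, E[X²]=0.98; B: μ=5.5, E[X²]=32.21; C: μ=10.5, E[X²]=118.66; D: μ=4.1, E[X²]=33.62.
E[X] = 0.125·0.7 + 0.5·5.5 + 0.125·10.5 + 0.25·4.1 = 5.175.
E[X²] = 0.125·0.98 + 0.5·32.21 + 0.125·118.66 + 0.25·33.62 = 39.465.
Var(X) = E[X²] − (E[X])² = 39.465 − 26.7806 = 12.6844.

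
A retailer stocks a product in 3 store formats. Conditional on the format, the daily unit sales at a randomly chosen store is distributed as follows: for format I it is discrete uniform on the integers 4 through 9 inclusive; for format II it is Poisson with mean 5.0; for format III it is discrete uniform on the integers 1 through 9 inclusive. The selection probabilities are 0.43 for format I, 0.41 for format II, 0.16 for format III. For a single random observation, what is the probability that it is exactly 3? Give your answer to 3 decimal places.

Conditional on each format, P(X = 3): I: 0; II: 0.140374; III: 0.111111.
By total probability, P(X = 3) = 0.43·0 + 0.41·0.140374 + 0.16·0.111111 = 0.0753311.

0.075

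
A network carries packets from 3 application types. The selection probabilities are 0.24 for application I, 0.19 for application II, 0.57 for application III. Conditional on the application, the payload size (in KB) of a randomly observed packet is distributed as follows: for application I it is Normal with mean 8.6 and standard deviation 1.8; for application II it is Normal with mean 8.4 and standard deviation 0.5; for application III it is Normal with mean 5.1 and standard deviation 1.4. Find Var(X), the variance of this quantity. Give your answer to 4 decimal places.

Per component, I: μ=8.6, E[X²]=77.2; II: μ=8.4, E[X²]=70.81; III: μ=5.1, E[X²]=27.97.
E[X] = 0.24·8.6 + 0.19·8.4 + 0.57·5.1 = 6.567.
E[X²] = 0.24·77.2 + 0.19·70.81 + 0.57·27.97 = 47.9248.
Var(X) = E[X²] − (E[X])² = 47.9248 − 43.1255 = 4.79931.

4.7993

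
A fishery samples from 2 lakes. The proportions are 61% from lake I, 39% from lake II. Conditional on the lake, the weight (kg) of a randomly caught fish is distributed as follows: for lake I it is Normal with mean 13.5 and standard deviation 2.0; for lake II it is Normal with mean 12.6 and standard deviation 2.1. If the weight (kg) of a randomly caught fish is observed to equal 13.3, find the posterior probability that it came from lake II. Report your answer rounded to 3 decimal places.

0.367

Likelihoods f(13.3 | ·): I: 0.198476; II: 0.179706.
Posterior ∝ prior × likelihood. Numerator for II: 0.39·0.179706 = 0.0700855.
Normalizing constant: 0.61·0.198476 + 0.39·0.179706 = 0.191156.
P(II | observation) = 0.0700855 / 0.191156 = 0.36664.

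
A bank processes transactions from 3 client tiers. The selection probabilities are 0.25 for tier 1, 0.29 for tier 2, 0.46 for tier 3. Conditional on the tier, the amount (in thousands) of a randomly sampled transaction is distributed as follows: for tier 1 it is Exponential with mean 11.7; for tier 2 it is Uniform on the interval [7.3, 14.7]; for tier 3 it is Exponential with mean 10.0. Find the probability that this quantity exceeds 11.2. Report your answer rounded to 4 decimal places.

0.3832

Conditional on each tier, P(X > 11.2): 1: 0.383942; 2: 0.472973; 3: 0.32628.
By total probability, P(X > 11.2) = 0.25·0.383942 + 0.29·0.472973 + 0.46·0.32628 = 0.383236.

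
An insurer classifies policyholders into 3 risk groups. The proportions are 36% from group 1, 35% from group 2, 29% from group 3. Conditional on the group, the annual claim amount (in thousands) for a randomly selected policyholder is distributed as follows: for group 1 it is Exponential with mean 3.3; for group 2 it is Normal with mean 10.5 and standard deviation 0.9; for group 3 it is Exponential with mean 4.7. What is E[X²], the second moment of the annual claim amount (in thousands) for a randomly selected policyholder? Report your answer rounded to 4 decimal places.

59.5240

For each component E[X²] = Var + (mean)², giving 1: 21.78; 2: 111.06; 3: 44.18.
Overall E[X²] = 0.36·21.78 + 0.35·111.06 + 0.29·44.18 = 59.524.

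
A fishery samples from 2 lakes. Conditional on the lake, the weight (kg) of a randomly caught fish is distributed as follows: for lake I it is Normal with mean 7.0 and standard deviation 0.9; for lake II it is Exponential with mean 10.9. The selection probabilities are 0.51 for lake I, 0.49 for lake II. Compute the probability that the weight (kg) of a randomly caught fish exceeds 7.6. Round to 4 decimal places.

0.3728

Conditional on each lake, P(X > 7.6): I: 0.252493; II: 0.497954.
By total probability, P(X > 7.6) = 0.51·0.252493 + 0.49·0.497954 = 0.372769.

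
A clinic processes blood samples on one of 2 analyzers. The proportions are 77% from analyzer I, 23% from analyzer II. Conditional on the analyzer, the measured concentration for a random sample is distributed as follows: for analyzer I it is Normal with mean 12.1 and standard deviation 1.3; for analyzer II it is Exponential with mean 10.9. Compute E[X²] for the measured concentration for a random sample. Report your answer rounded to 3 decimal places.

For each component E[X²] = Var + (mean)², giving I: 148.1; II: 237.62.
Overall E[X²] = 0.77·148.1 + 0.23·237.62 = 168.69.

168.690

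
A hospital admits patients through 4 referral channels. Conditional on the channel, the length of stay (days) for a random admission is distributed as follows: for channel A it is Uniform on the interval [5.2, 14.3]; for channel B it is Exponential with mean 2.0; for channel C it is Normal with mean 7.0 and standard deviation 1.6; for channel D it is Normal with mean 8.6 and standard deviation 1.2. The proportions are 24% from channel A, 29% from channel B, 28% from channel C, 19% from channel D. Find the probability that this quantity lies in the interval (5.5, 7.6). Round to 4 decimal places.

Conditional on each channel, P(5.5 < X < 7.6): A: 0.230769; B: 0.0415571; C: 0.471919; D: 0.197436.
By total probability, P(5.5 < X < 7.6) = 0.24·0.230769 + 0.29·0.0415571 + 0.28·0.471919 + 0.19·0.197436 = 0.237086.

0.2371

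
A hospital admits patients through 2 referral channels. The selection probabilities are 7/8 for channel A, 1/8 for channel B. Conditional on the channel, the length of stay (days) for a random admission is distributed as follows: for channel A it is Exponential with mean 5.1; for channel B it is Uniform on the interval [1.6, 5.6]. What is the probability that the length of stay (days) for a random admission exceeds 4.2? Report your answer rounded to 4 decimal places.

0.4278

Conditional on each channel, P(X > 4.2): A: 0.43888; B: 0.35.
By total probability, P(X > 4.2) = 0.875·0.43888 + 0.125·0.35 = 0.42777.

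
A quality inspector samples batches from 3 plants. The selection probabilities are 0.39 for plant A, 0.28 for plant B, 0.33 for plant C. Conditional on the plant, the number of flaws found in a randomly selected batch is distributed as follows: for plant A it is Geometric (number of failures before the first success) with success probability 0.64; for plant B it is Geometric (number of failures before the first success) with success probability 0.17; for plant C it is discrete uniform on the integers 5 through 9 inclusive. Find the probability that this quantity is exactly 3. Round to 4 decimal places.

0.0389

Conditional on each plant, P(X = 3): A: 0.0298598; B: 0.0972038; C: 0.
By total probability, P(X = 3) = 0.39·0.0298598 + 0.28·0.0972038 + 0.33·0 = 0.0388624.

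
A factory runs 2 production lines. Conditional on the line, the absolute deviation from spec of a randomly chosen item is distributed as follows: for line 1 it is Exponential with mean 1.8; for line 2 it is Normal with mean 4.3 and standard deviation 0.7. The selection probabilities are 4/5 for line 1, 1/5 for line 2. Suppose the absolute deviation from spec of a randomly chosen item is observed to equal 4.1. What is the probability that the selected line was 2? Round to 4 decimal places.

Likelihoods f(4.1 | ·): 1: 0.056951; 2: 0.547124.
Posterior ∝ prior × likelihood. Numerator for 2: 0.2·0.547124 = 0.109425.
Normalizing constant: 0.8·0.056951 + 0.2·0.547124 = 0.154986.
P(2 | observation) = 0.109425 / 0.154986 = 0.706032.

0.7060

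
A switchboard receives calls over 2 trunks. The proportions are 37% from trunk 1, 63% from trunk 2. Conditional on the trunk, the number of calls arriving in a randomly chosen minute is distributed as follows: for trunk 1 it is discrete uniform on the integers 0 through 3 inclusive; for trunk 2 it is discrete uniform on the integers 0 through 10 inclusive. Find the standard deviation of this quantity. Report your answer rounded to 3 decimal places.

Per component, 1: μ=1.5, E[X²]=3.5; 2: μ=5, E[X²]=35.
E[X] = 0.37·1.5 + 0.63·5 = 3.705.
E[X²] = 0.37·3.5 + 0.63·35 = 23.345.
Var(X) = E[X²] − (E[X])² = 23.345 − 13.727 = 9.61797.
SD(X) = √9.61797 = 3.10129.

3.101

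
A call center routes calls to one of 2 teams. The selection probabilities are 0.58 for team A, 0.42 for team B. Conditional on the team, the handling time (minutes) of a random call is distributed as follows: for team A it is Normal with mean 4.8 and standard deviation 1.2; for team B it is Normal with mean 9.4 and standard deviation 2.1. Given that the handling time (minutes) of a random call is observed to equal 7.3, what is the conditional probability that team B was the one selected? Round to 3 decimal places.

Likelihoods f(7.3 | ·): A: 0.0379533; B: 0.115224.
Posterior ∝ prior × likelihood. Numerator for B: 0.42·0.115224 = 0.0483941.
Normalizing constant: 0.58·0.0379533 + 0.42·0.115224 = 0.0704071.
P(B | observation) = 0.0483941 / 0.0704071 = 0.687348.

0.687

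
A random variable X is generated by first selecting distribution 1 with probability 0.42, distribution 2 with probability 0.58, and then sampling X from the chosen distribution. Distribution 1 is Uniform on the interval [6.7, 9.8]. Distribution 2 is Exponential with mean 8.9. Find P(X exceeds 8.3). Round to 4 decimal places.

0.4315

Conditional on each component, P(X > 8.3): 1: 0.483871; 2: 0.393535.
By total probability, P(X > 8.3) = 0.42·0.483871 + 0.58·0.393535 = 0.431476.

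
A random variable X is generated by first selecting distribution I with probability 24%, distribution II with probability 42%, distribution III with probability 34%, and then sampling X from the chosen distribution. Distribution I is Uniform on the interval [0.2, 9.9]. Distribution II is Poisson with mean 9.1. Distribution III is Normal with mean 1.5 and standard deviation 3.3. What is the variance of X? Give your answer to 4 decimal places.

20.3363

Per component, I: μ=5.05, E[X²]=33.3433; II: μ=9.1, E[X²]=91.91; III: μ=1.5, E[X²]=13.14.
E[X] = 0.24·5.05 + 0.42·9.1 + 0.34·1.5 = 5.544.
E[X²] = 0.24·33.3433 + 0.42·91.91 + 0.34·13.14 = 51.0722.
Var(X) = E[X²] − (E[X])² = 51.0722 − 30.7359 = 20.3363.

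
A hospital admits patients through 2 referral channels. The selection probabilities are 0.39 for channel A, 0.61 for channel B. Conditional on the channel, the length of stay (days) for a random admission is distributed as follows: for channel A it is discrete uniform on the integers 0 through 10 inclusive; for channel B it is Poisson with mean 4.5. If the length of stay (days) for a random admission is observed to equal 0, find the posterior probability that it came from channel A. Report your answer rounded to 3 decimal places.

Likelihoods P(X=0 | ·): A: 0.0909091; B: 0.011109.
Posterior ∝ prior × likelihood. Numerator for A: 0.39·0.0909091 = 0.0354545.
Normalizing constant: 0.39·0.0909091 + 0.61·0.011109 = 0.042231.
P(A | observation) = 0.0354545 / 0.042231 = 0.839538.

0.840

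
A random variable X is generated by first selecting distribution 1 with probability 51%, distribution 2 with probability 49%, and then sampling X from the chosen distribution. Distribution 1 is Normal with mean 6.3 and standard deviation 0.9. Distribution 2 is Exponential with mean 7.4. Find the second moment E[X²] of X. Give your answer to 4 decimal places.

For each component E[X²] = Var + (mean)², giving 1: 40.5; 2: 109.52.
Overall E[X²] = 0.51·40.5 + 0.49·109.52 = 74.3198.

74.3198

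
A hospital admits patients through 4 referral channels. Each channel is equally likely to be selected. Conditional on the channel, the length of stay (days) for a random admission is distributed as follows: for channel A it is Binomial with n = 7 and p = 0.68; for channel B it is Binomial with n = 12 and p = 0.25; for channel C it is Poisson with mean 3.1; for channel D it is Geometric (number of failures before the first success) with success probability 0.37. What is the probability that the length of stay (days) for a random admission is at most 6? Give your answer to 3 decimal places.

0.960

Conditional on each channel, P(X ≤ 6): A: 0.93277; B: 0.985747; C: 0.961196; D: 0.96061.
By total probability, P(X ≤ 6) = 0.25·0.93277 + 0.25·0.985747 + 0.25·0.961196 + 0.25·0.96061 = 0.960081.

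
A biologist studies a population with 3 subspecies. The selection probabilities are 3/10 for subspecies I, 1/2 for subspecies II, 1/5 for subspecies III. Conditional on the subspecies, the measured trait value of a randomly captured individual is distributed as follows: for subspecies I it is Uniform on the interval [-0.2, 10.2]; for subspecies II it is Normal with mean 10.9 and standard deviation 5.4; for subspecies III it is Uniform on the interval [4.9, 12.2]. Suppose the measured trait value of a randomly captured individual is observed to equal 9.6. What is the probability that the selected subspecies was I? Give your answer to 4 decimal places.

0.3131

Likelihoods f(9.6 | ·): I: 0.0961538; II: 0.0717681; III: 0.136986.
Posterior ∝ prior × likelihood. Numerator for I: 0.3·0.0961538 = 0.0288462.
Normalizing constant: 0.3·0.0961538 + 0.5·0.0717681 + 0.2·0.136986 = 0.0921275.
P(I | observation) = 0.0288462 / 0.0921275 = 0.313111.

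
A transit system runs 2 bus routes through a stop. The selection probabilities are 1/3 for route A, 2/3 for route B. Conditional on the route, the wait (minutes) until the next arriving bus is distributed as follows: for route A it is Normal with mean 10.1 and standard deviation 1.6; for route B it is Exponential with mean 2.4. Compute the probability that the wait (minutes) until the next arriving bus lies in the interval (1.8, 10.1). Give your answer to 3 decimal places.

0.472

Conditional on each route, P(1.8 < X < 10.1): A: 0.5; B: 0.457495.
By total probability, P(1.8 < X < 10.1) = 0.333333·0.5 + 0.666667·0.457495 = 0.471664.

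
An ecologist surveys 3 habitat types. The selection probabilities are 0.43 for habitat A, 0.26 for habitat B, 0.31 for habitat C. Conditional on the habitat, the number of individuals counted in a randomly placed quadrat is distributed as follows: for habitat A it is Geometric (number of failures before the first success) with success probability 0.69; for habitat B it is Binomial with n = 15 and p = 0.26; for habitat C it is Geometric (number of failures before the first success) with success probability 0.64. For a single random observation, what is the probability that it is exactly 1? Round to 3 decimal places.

Conditional on each habitat, P(X = 1): A: 0.2139; B: 0.0575849; C: 0.2304.
By total probability, P(X = 1) = 0.43·0.2139 + 0.26·0.0575849 + 0.31·0.2304 = 0.178373.

0.178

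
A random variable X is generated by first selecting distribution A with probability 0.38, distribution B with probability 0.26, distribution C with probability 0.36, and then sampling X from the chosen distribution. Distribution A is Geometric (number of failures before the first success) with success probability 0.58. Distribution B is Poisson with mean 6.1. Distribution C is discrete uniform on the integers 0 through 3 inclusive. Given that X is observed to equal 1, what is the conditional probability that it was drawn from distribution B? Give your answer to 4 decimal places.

Likelihoods P(X=1 | ·): A: 0.2436; B: 0.0136815; C: 0.25.
Posterior ∝ prior × likelihood. Numerator for B: 0.26·0.0136815 = 0.00355719.
Normalizing constant: 0.38·0.2436 + 0.26·0.0136815 + 0.36·0.25 = 0.186125.
P(B | observation) = 0.00355719 / 0.186125 = 0.0191118.

0.0191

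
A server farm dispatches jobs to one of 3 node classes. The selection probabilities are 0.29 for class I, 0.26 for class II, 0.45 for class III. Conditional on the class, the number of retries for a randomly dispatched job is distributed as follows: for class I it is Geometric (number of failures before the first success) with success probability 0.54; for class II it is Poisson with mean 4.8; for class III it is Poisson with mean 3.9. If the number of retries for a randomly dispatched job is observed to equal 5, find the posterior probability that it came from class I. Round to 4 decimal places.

Likelihoods P(X=5 | ·): I: 0.011122; II: 0.174748; III: 0.152193.
Posterior ∝ prior × likelihood. Numerator for I: 0.29·0.011122 = 0.00322538.
Normalizing constant: 0.29·0.011122 + 0.26·0.174748 + 0.45·0.152193 = 0.117146.
P(I | observation) = 0.00322538 / 0.117146 = 0.0275329.

0.0275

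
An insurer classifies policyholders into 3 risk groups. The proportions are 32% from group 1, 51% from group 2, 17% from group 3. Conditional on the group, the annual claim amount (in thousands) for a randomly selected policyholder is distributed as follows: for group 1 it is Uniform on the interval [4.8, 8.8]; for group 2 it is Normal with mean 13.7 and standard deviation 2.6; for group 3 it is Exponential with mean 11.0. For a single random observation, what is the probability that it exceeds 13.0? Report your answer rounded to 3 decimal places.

Conditional on each group, P(X > 13.0): 1: 0; 2: 0.606124; 3: 0.306721.
By total probability, P(X > 13.0) = 0.32·0 + 0.51·0.606124 + 0.17·0.306721 = 0.361266.

0.361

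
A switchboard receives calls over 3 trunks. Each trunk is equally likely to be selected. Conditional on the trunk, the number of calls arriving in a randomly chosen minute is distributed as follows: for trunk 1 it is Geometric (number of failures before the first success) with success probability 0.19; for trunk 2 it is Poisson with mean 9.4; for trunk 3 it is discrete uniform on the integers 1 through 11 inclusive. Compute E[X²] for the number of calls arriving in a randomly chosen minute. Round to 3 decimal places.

For each component E[X²] = Var + (mean)², giving 1: 40.6122; 2: 97.76; 3: 46.
Overall E[X²] = 0.333333·40.6122 + 0.333333·97.76 + 0.333333·46 = 61.4574.

61.457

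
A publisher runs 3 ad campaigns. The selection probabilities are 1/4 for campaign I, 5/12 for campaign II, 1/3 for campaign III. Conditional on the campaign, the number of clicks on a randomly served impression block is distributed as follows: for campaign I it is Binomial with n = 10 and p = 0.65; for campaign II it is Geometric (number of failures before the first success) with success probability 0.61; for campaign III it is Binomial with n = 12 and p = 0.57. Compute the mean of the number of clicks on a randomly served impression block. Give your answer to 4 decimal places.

4.1714

Component means — I: 6.5; II: 0.639344; III: 6.84.
E[X] = 0.25·6.5 + 0.416667·0.639344 + 0.333333·6.84 = 4.17139.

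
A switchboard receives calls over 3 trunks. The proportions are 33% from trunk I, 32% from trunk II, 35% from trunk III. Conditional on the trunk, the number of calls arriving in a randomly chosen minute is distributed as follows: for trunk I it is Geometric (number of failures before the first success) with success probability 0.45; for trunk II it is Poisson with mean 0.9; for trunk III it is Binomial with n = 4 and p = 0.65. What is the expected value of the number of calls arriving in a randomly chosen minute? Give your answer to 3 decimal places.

1.601

Component means — I: 1.22222; II: 0.9; III: 2.6.
E[X] = 0.33·1.22222 + 0.32·0.9 + 0.35·2.6 = 1.60133.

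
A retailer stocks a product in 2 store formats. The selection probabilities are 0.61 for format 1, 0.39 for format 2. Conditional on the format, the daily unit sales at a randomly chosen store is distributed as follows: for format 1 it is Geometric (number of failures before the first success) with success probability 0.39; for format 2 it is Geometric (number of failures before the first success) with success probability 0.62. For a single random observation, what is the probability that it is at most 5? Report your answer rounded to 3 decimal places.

Conditional on each format, P(X ≤ 5): 1: 0.94848; 2: 0.996989.
By total probability, P(X ≤ 5) = 0.61·0.94848 + 0.39·0.996989 = 0.967398.

0.967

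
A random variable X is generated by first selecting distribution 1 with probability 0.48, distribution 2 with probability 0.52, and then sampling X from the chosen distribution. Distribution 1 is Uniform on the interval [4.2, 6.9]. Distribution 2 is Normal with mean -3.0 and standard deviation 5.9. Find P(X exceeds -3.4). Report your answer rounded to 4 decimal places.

Conditional on each component, P(X > -3.4): 1: 1; 2: 0.527026.
By total probability, P(X > -3.4) = 0.48·1 + 0.52·0.527026 = 0.754054.

0.7541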